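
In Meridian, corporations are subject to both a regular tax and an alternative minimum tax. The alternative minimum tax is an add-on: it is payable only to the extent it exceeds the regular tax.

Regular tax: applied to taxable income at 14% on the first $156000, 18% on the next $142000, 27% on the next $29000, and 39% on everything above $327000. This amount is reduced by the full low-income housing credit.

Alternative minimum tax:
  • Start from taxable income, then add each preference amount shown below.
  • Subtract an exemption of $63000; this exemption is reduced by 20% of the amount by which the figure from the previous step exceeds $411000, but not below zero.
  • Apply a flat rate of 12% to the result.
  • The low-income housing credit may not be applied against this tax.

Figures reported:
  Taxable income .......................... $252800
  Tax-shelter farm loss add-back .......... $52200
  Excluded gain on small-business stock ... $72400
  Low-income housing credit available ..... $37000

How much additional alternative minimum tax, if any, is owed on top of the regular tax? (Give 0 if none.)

$35464

Alternative minimum tax:
  Adjusted income: $252800 + $52200 + $72400 = $377400
  Exemption: $377400 ≤ $411000, so full $63000 applies
  Base: $377400 − $63000 = $314400
  $314400 × 12% = $37728

Regular tax:
  $156000 × 14% = $21840
  $96800 × 18% = $17424
  → $39264
  Less low-income housing credit $37000 → $2264

Excess of alternative minimum tax over regular tax: $37728 − $2264 = $35464.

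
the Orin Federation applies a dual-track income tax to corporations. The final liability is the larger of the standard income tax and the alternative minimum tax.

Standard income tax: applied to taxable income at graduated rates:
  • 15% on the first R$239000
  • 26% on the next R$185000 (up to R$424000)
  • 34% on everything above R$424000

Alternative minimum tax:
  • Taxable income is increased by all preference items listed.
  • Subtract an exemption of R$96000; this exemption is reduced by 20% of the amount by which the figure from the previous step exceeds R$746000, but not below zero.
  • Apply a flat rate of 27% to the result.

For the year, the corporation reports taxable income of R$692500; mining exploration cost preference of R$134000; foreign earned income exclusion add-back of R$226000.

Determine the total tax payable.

Alternative minimum tax:
  Adjusted income: R$692500 + R$134000 + R$226000 = R$1052500
  Exemption: R$96000 − 20% × (R$1052500 − R$746000) = R$96000 − R$61300 = R$34700
  Base: R$1052500 − R$34700 = R$1017800
  R$1017800 × 27% = R$274806

Standard income tax:
  R$239000 × 15% = R$35850
  R$185000 × 26% = R$48100
  R$268500 × 34% = R$91290
  → R$175240

R$274806 > R$175240, so the alternative minimum tax is the binding amount.

R$274806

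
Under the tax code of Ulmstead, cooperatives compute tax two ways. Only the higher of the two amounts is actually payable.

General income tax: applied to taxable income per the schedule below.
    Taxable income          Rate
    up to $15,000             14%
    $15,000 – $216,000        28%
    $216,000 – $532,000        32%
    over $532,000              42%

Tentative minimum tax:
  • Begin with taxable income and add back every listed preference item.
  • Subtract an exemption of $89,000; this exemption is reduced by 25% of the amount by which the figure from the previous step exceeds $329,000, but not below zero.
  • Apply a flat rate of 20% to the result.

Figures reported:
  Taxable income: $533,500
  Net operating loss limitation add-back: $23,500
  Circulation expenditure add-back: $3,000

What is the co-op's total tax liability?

$160,130

Tentative minimum tax:
  Adjusted income: $533,500 + $23,500 + $3,000 = $560,000
  Exemption: $89,000 − 25% × ($560,000 − $329,000) = $89,000 − $57,750 = $31,250
  Base: $560,000 − $31,250 = $528,750
  $528,750 × 20% = $105,750

General income tax:
  $15,000 × 14% = $2,100
  $201,000 × 28% = $56,280
  $316,000 × 32% = $101,120
  $1,500 × 42% = $630
  → $160,130

$160,130 > $105,750, so the general income tax governs.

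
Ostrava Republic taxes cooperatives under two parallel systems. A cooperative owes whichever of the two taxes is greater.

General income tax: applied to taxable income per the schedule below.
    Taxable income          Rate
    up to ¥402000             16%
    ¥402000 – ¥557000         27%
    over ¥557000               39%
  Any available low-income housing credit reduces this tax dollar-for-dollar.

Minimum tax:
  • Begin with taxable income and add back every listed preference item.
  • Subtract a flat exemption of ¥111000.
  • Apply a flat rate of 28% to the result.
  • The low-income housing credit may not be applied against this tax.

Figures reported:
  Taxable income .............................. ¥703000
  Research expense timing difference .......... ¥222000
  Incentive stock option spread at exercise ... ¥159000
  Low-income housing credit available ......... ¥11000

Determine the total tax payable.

¥272440

Minimum tax:
  Adjusted income: ¥703000 + ¥222000 + ¥159000 = ¥1084000
  Less exemption ¥111000 → base ¥973000
  ¥973000 × 28% = ¥272440

General income tax:
  ¥402000 × 16% = ¥64320
  ¥155000 × 27% = ¥41850
  ¥146000 × 39% = ¥56940
  → ¥163110
  Less low-income housing credit ¥11000 → ¥152110

¥272440 > ¥152110, so the minimum tax is the binding amount.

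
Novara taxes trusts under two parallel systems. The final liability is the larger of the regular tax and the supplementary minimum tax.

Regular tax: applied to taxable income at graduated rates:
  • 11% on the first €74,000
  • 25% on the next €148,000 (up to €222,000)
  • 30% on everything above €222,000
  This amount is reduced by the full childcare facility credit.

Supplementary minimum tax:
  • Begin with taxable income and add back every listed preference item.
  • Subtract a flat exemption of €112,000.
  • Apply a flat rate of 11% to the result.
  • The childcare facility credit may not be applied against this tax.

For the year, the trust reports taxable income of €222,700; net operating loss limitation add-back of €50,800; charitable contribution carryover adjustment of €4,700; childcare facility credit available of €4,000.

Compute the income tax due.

Supplementary minimum tax:
  Adjusted income: €222,700 + €50,800 + €4,700 = €278,200
  Less exemption €112,000 → base €166,200
  €166,200 × 11% = €18,282

Regular tax:
  €74,000 × 11% = €8,140
  €148,000 × 25% = €37,000
  €700 × 30% = €210
  → €45,350
  Less childcare facility credit €4,000 → €41,350

€41,350 > €18,282, so the regular tax governs.

€41,350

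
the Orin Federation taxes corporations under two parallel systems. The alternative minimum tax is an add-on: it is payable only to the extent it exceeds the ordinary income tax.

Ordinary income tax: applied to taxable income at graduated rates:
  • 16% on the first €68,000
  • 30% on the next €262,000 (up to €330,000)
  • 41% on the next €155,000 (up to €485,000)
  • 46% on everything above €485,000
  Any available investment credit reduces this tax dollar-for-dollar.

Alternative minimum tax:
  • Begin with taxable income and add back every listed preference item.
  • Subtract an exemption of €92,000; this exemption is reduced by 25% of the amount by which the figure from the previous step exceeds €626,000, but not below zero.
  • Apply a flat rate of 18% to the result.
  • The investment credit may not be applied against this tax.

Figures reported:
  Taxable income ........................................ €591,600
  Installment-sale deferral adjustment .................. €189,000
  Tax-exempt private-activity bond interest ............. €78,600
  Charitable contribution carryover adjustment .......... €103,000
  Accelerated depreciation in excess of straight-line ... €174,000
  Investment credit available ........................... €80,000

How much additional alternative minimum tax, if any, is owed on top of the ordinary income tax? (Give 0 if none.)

€82,450

Ordinary income tax:
  €68,000 × 16% = €10,880
  €262,000 × 30% = €78,600
  €155,000 × 41% = €63,550
  €106,600 × 46% = €49,036
  → €202,066
  Less investment credit €80,000 → €122,066

Alternative minimum tax:
  Adjusted income: €591,600 + €189,000 + €78,600 + €103,000 + €174,000 = €1,136,200
  Exemption: 25% × (€1,136,200 − €626,000) = €127,550 ≥ €92,000, so the exemption is fully phased out
  Base: €1,136,200 − €0 = €1,136,200
  €1,136,200 × 18% = €204,516

Excess of alternative minimum tax over ordinary income tax: €204,516 − €122,066 = €82,450.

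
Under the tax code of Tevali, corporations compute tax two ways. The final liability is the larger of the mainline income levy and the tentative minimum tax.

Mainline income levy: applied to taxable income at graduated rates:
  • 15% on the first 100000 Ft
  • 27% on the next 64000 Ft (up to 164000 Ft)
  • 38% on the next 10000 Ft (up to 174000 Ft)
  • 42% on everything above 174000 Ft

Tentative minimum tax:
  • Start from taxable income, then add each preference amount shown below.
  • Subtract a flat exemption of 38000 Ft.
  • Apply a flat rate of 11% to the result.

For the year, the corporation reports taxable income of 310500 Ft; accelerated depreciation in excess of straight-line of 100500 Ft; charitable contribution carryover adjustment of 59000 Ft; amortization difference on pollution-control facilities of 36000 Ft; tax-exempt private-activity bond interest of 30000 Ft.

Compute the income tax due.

93410 Ft

Mainline income levy:
  100000 Ft × 15% = 15000 Ft
  64000 Ft × 27% = 17280 Ft
  10000 Ft × 38% = 3800 Ft
  136500 Ft × 42% = 57330 Ft
  → 93410 Ft

Tentative minimum tax:
  Adjusted income: 310500 Ft + 100500 Ft + 59000 Ft + 36000 Ft + 30000 Ft = 536000 Ft
  Less exemption 38000 Ft → base 498000 Ft
  498000 Ft × 11% = 54780 Ft

93410 Ft > 54780 Ft, so the mainline income levy governs.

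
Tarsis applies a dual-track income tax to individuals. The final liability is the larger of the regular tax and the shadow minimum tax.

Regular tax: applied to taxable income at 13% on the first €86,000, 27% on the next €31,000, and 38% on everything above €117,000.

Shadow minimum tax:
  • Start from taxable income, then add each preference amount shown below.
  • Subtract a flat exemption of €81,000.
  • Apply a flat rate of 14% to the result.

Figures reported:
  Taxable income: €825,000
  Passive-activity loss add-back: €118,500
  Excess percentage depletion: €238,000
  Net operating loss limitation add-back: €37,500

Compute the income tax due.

€288,590

Regular tax:
  €86,000 × 13% = €11,180
  €31,000 × 27% = €8,370
  €708,000 × 38% = €269,040
  → €288,590

Shadow minimum tax:
  Adjusted income: €825,000 + €118,500 + €238,000 + €37,500 = €1,219,000
  Less exemption €81,000 → base €1,138,000
  €1,138,000 × 14% = €159,320

€288,590 > €159,320, so the regular tax governs.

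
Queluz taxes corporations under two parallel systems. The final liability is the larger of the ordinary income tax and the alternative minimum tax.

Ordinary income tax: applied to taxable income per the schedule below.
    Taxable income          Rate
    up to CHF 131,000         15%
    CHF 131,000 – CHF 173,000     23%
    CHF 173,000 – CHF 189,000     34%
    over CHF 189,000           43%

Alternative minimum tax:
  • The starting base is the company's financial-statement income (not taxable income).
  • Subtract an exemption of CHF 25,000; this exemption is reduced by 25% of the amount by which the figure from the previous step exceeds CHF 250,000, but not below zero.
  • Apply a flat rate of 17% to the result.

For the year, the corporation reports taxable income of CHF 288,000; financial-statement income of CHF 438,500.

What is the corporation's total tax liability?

Ordinary income tax:
  CHF 131,000 × 15% = CHF 19,650
  CHF 42,000 × 23% = CHF 9,660
  CHF 16,000 × 34% = CHF 5,440
  CHF 99,000 × 43% = CHF 42,570
  → CHF 77,320

Alternative minimum tax:
  Base (financial-statement income): CHF 438,500
  Exemption: 25% × (CHF 438,500 − CHF 250,000) = CHF 47,125 ≥ CHF 25,000, so the exemption is fully phased out
  Base: CHF 438,500 − CHF 0 = CHF 438,500
  CHF 438,500 × 17% = CHF 74,545

CHF 77,320 > CHF 74,545, so the ordinary income tax governs.

CHF 77,320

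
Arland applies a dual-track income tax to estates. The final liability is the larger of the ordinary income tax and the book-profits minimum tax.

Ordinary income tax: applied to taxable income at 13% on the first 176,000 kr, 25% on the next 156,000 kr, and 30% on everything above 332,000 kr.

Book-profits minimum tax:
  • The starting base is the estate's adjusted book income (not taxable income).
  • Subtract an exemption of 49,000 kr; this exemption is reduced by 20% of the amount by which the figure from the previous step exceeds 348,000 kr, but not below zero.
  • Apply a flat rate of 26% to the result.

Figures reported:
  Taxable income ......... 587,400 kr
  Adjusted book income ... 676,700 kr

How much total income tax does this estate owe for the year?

175,942 kr

Book-profits minimum tax:
  Base (adjusted book income): 676,700 kr
  Exemption: 20% × (676,700 kr − 348,000 kr) = 65,740 kr ≥ 49,000 kr, so the exemption is fully phased out
  Base: 676,700 kr − 0 kr = 676,700 kr
  676,700 kr × 26% = 175,942 kr

Ordinary income tax:
  176,000 kr × 13% = 22,880 kr
  156,000 kr × 25% = 39,000 kr
  255,400 kr × 30% = 76,620 kr
  → 138,500 kr

175,942 kr > 138,500 kr, so the book-profits minimum tax is the binding amount.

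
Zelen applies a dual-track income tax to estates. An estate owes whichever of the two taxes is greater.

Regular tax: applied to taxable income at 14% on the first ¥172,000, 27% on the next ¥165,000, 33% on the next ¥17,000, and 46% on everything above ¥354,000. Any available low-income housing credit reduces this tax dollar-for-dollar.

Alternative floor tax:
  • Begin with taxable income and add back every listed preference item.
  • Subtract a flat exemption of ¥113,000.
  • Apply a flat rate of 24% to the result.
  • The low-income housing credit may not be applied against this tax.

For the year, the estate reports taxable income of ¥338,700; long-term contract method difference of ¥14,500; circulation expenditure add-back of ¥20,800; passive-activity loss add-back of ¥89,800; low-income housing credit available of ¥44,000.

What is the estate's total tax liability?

¥84,192

Regular tax:
  ¥172,000 × 14% = ¥24,080
  ¥165,000 × 27% = ¥44,550
  ¥1,700 × 33% = ¥561
  → ¥69,191
  Less low-income housing credit ¥44,000 → ¥25,191

Alternative floor tax:
  Adjusted income: ¥338,700 + ¥14,500 + ¥20,800 + ¥89,800 = ¥463,800
  Less exemption ¥113,000 → base ¥350,800
  ¥350,800 × 24% = ¥84,192

¥84,192 > ¥25,191, so the alternative floor tax is the binding amount.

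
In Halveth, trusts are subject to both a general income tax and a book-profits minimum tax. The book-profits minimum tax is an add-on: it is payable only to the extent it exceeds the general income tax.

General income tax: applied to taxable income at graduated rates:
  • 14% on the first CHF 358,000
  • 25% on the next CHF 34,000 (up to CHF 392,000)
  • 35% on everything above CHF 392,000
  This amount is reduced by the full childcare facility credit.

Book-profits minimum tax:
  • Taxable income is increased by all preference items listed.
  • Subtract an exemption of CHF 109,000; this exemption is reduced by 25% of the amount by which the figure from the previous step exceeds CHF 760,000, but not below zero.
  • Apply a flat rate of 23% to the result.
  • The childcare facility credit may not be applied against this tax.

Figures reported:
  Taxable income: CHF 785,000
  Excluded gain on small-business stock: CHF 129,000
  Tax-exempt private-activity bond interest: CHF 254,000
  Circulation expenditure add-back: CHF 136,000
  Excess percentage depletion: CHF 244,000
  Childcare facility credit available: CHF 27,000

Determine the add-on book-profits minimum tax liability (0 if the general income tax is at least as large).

CHF 186,870

General income tax:
  CHF 358,000 × 14% = CHF 50,120
  CHF 34,000 × 25% = CHF 8,500
  CHF 393,000 × 35% = CHF 137,550
  → CHF 196,170
  Less childcare facility credit CHF 27,000 → CHF 169,170

Book-profits minimum tax:
  Adjusted income: CHF 785,000 + CHF 129,000 + CHF 254,000 + CHF 136,000 + CHF 244,000 = CHF 1,548,000
  Exemption: 25% × (CHF 1,548,000 − CHF 760,000) = CHF 197,000 ≥ CHF 109,000, so the exemption is fully phased out
  Base: CHF 1,548,000 − CHF 0 = CHF 1,548,000
  CHF 1,548,000 × 23% = CHF 356,040

Excess of book-profits minimum tax over general income tax: CHF 356,040 − CHF 169,170 = CHF 186,870.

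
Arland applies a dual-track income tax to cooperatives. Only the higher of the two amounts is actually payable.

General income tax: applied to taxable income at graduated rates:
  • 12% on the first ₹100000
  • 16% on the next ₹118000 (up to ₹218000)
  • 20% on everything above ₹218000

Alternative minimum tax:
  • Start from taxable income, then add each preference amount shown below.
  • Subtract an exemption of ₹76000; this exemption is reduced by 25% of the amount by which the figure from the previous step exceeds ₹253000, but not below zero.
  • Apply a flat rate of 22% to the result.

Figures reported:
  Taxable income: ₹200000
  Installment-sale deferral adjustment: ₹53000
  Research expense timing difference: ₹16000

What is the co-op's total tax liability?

Alternative minimum tax:
  Adjusted income: ₹200000 + ₹53000 + ₹16000 = ₹269000
  Exemption: ₹76000 − 25% × (₹269000 − ₹253000) = ₹76000 − ₹4000 = ₹72000
  Base: ₹269000 − ₹72000 = ₹197000
  ₹197000 × 22% = ₹43340

General income tax:
  ₹100000 × 12% = ₹12000
  ₹100000 × 16% = ₹16000
  → ₹28000

₹43340 > ₹28000, so the alternative minimum tax is the binding amount.

₹43340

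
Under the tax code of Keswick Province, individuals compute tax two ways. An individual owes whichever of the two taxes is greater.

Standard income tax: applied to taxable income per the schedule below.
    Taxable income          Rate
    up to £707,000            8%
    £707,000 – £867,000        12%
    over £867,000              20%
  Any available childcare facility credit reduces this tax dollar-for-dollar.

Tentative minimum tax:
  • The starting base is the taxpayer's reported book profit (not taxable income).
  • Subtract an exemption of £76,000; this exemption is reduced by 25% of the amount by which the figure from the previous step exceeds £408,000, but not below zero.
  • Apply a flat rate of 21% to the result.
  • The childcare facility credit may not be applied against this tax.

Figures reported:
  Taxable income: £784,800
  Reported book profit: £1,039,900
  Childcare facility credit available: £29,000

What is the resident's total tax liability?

£218,379

Tentative minimum tax:
  Base (reported book profit): £1,039,900
  Exemption: 25% × (£1,039,900 − £408,000) = £157,975 ≥ £76,000, so the exemption is fully phased out
  Base: £1,039,900 − £0 = £1,039,900
  £1,039,900 × 21% = £218,379

Standard income tax:
  £707,000 × 8% = £56,560
  £77,800 × 12% = £9,336
  → £65,896
  Less childcare facility credit £29,000 → £36,896

£218,379 > £36,896, so the tentative minimum tax is the binding amount.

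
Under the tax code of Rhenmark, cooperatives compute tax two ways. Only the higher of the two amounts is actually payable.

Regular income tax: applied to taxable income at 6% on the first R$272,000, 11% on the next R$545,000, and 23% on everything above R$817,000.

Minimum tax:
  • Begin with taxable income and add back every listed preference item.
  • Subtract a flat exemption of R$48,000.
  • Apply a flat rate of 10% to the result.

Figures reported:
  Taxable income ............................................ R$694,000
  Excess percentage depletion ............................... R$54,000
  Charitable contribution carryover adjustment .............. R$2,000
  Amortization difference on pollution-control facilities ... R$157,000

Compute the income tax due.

Regular income tax:
  R$272,000 × 6% = R$16,320
  R$422,000 × 11% = R$46,420
  → R$62,740

Minimum tax:
  Adjusted income: R$694,000 + R$54,000 + R$2,000 + R$157,000 = R$907,000
  Less exemption R$48,000 → base R$859,000
  R$859,000 × 10% = R$85,900

R$85,900 > R$62,740, so the minimum tax is the binding amount.

R$85,900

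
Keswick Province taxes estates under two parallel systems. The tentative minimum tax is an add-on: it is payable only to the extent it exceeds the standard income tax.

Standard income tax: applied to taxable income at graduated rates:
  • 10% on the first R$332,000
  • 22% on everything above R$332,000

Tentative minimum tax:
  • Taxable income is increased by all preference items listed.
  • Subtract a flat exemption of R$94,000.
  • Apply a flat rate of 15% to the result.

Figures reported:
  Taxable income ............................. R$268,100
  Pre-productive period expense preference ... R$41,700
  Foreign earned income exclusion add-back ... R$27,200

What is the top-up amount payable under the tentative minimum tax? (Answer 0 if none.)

Tentative minimum tax:
  Adjusted income: R$268,100 + R$41,700 + R$27,200 = R$337,000
  Less exemption R$94,000 → base R$243,000
  R$243,000 × 15% = R$36,450

Standard income tax:
  R$268,100 × 10% = R$26,810

Excess of tentative minimum tax over standard income tax: R$36,450 − R$26,810 = R$9,640.

R$9,640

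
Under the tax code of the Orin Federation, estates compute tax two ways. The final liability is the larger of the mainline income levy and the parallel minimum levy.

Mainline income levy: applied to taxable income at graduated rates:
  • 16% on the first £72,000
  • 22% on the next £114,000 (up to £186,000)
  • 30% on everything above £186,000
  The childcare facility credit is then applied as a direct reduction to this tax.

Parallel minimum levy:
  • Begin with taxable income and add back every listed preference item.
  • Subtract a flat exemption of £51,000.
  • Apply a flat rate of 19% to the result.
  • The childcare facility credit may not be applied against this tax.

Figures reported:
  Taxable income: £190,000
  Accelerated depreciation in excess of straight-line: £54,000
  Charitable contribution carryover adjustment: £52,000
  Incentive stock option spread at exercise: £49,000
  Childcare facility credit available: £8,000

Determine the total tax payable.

£55,860

Mainline income levy:
  £72,000 × 16% = £11,520
  £114,000 × 22% = £25,080
  £4,000 × 30% = £1,200
  → £37,800
  Less childcare facility credit £8,000 → £29,800

Parallel minimum levy:
  Adjusted income: £190,000 + £54,000 + £52,000 + £49,000 = £345,000
  Less exemption £51,000 → base £294,000
  £294,000 × 19% = £55,860

£55,860 > £29,800, so the parallel minimum levy is the binding amount.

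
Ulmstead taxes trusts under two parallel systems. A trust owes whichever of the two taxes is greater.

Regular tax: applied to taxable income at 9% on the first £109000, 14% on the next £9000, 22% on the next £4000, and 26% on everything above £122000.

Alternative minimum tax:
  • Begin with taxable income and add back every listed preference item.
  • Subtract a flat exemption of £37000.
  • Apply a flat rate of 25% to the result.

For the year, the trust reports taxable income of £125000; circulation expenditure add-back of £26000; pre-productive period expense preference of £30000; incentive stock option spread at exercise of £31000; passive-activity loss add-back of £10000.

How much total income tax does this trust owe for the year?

Regular tax:
  £109000 × 9% = £9810
  £9000 × 14% = £1260
  £4000 × 22% = £880
  £3000 × 26% = £780
  → £12730

Alternative minimum tax:
  Adjusted income: £125000 + £26000 + £30000 + £31000 + £10000 = £222000
  Less exemption £37000 → base £185000
  £185000 × 25% = £46250

£46250 > £12730, so the alternative minimum tax is the binding amount.

£46250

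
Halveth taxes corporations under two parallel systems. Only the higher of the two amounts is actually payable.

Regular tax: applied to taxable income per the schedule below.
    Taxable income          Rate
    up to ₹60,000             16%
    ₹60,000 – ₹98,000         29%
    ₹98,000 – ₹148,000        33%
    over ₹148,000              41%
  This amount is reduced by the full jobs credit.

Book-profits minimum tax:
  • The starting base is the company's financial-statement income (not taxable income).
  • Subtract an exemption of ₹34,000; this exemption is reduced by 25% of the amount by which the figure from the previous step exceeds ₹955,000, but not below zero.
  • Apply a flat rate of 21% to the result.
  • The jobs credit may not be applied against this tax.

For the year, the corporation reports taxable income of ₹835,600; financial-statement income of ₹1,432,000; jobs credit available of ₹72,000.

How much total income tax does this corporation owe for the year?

Book-profits minimum tax:
  Base (financial-statement income): ₹1,432,000
  Exemption: 25% × (₹1,432,000 − ₹955,000) = ₹119,250 ≥ ₹34,000, so the exemption is fully phased out
  Base: ₹1,432,000 − ₹0 = ₹1,432,000
  ₹1,432,000 × 21% = ₹300,720

Regular tax:
  ₹60,000 × 16% = ₹9,600
  ₹38,000 × 29% = ₹11,020
  ₹50,000 × 33% = ₹16,500
  ₹687,600 × 41% = ₹281,916
  → ₹319,036
  Less jobs credit ₹72,000 → ₹247,036

₹300,720 > ₹247,036, so the book-profits minimum tax is the binding amount.

₹300,720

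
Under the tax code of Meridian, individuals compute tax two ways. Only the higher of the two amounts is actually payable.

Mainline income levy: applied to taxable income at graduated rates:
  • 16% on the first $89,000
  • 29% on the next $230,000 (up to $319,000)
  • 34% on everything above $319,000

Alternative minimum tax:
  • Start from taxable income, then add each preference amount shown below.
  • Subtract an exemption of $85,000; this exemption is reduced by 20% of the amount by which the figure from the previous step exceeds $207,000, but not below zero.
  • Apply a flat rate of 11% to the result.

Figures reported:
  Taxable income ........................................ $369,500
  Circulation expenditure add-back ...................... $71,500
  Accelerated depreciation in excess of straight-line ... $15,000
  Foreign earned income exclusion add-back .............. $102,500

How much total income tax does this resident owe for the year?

$98,110

Alternative minimum tax:
  Adjusted income: $369,500 + $71,500 + $15,000 + $102,500 = $558,500
  Exemption: $85,000 − 20% × ($558,500 − $207,000) = $85,000 − $70,300 = $14,700
  Base: $558,500 − $14,700 = $543,800
  $543,800 × 11% = $59,818

Mainline income levy:
  $89,000 × 16% = $14,240
  $230,000 × 29% = $66,700
  $50,500 × 34% = $17,170
  → $98,110

$98,110 > $59,818, so the mainline income levy governs.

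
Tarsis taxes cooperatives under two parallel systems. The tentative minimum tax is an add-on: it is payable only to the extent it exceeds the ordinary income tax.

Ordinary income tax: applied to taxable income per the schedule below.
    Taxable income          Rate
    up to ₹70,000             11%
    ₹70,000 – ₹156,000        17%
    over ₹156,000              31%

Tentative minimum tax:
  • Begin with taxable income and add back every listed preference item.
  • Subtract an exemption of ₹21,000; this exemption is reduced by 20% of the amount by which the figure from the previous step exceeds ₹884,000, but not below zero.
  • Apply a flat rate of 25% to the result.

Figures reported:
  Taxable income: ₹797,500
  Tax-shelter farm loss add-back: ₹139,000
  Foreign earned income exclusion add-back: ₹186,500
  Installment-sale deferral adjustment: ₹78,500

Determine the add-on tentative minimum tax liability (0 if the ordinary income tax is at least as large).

Ordinary income tax:
  ₹70,000 × 11% = ₹7,700
  ₹86,000 × 17% = ₹14,620
  ₹641,500 × 31% = ₹198,865
  → ₹221,185

Tentative minimum tax:
  Adjusted income: ₹797,500 + ₹139,000 + ₹186,500 + ₹78,500 = ₹1,201,500
  Exemption: 20% × (₹1,201,500 − ₹884,000) = ₹63,500 ≥ ₹21,000, so the exemption is fully phased out
  Base: ₹1,201,500 − ₹0 = ₹1,201,500
  ₹1,201,500 × 25% = ₹300,375

Excess of tentative minimum tax over ordinary income tax: ₹300,375 − ₹221,185 = ₹79,190.

₹79,190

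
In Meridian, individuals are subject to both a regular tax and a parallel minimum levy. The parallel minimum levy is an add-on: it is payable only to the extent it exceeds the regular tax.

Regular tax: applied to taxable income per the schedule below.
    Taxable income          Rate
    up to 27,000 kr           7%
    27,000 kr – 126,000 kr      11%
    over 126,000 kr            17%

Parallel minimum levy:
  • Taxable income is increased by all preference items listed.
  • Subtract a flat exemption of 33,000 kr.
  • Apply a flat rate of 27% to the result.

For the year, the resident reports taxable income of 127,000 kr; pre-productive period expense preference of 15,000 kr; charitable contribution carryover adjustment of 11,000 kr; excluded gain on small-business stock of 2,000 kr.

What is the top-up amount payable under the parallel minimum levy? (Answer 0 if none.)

19,990 kr

Parallel minimum levy:
  Adjusted income: 127,000 kr + 15,000 kr + 11,000 kr + 2,000 kr = 155,000 kr
  Less exemption 33,000 kr → base 122,000 kr
  122,000 kr × 27% = 32,940 kr

Regular tax:
  27,000 kr × 7% = 1,890 kr
  99,000 kr × 11% = 10,890 kr
  1,000 kr × 17% = 170 kr
  → 12,950 kr

Excess of parallel minimum levy over regular tax: 32,940 kr − 12,950 kr = 19,990 kr.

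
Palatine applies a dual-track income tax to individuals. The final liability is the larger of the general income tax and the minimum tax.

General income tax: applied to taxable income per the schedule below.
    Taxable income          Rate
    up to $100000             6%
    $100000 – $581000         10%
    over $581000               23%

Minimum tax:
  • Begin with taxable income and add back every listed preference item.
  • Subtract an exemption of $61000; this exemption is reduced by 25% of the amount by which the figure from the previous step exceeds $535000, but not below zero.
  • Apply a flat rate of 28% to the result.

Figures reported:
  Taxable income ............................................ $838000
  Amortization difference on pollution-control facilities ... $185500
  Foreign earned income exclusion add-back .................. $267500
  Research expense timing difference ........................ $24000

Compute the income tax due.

General income tax:
  $100000 × 6% = $6000
  $481000 × 10% = $48100
  $257000 × 23% = $59110
  → $113210

Minimum tax:
  Adjusted income: $838000 + $185500 + $267500 + $24000 = $1315000
  Exemption: 25% × ($1315000 − $535000) = $195000 ≥ $61000, so the exemption is fully phased out
  Base: $1315000 − $0 = $1315000
  $1315000 × 28% = $368200

$368200 > $113210, so the minimum tax is the binding amount.

$368200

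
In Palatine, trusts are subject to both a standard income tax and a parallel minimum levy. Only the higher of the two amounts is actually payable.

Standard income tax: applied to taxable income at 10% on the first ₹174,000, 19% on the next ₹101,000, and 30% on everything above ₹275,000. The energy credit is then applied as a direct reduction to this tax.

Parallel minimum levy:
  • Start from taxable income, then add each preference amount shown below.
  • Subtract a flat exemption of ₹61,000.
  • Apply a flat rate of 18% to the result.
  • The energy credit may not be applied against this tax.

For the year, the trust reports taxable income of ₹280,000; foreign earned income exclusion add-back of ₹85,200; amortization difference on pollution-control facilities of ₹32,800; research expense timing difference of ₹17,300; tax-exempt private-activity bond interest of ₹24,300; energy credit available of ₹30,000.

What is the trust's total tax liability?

₹68,148

Parallel minimum levy:
  Adjusted income: ₹280,000 + ₹85,200 + ₹32,800 + ₹17,300 + ₹24,300 = ₹439,600
  Less exemption ₹61,000 → base ₹378,600
  ₹378,600 × 18% = ₹68,148

Standard income tax:
  ₹174,000 × 10% = ₹17,400
  ₹101,000 × 19% = ₹19,190
  ₹5,000 × 30% = ₹1,500
  → ₹38,090
  Less energy credit ₹30,000 → ₹8,090

₹68,148 > ₹8,090, so the parallel minimum levy is the binding amount.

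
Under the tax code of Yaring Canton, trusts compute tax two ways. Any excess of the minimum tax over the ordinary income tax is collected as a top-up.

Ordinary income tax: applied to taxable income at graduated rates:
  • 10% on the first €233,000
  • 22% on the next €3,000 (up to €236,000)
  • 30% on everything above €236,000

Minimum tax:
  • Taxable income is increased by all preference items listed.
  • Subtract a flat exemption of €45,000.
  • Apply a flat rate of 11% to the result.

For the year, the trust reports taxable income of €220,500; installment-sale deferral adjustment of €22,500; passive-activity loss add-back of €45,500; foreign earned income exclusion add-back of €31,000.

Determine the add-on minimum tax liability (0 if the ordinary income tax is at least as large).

Minimum tax:
  Adjusted income: €220,500 + €22,500 + €45,500 + €31,000 = €319,500
  Less exemption €45,000 → base €274,500
  €274,500 × 11% = €30,195

Ordinary income tax:
  €220,500 × 10% = €22,050

Excess of minimum tax over ordinary income tax: €30,195 − €22,050 = €8,145.

€8,145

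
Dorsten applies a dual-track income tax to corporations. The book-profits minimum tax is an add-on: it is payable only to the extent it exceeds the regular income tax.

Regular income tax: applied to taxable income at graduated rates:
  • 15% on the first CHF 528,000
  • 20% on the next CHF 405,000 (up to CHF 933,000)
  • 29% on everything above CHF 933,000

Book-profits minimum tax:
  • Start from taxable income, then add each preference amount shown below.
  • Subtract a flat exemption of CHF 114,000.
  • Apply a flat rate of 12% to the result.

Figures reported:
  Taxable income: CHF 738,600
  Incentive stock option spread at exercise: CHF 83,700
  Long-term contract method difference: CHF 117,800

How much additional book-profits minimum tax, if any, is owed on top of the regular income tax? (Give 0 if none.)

Regular income tax:
  CHF 528,000 × 15% = CHF 79,200
  CHF 210,600 × 20% = CHF 42,120
  → CHF 121,320

Book-profits minimum tax:
  Adjusted income: CHF 738,600 + CHF 83,700 + CHF 117,800 = CHF 940,100
  Less exemption CHF 114,000 → base CHF 826,100
  CHF 826,100 × 12% = CHF 99,132

CHF 99,132 ≤ CHF 121,320, so no add-on is due.

CHF 0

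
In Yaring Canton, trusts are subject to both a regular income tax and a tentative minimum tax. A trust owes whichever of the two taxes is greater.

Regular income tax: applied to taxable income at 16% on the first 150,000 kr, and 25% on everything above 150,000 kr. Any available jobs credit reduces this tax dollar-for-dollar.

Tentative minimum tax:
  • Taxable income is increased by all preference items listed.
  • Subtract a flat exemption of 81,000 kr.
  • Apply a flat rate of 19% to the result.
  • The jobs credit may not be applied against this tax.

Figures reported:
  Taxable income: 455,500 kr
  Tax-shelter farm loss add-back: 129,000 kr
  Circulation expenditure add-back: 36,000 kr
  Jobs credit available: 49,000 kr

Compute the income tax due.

102,505 kr

Regular income tax:
  150,000 kr × 16% = 24,000 kr
  305,500 kr × 25% = 76,375 kr
  → 100,375 kr
  Less jobs credit 49,000 kr → 51,375 kr

Tentative minimum tax:
  Adjusted income: 455,500 kr + 129,000 kr + 36,000 kr = 620,500 kr
  Less exemption 81,000 kr → base 539,500 kr
  539,500 kr × 19% = 102,505 kr

102,505 kr > 51,375 kr, so the tentative minimum tax is the binding amount.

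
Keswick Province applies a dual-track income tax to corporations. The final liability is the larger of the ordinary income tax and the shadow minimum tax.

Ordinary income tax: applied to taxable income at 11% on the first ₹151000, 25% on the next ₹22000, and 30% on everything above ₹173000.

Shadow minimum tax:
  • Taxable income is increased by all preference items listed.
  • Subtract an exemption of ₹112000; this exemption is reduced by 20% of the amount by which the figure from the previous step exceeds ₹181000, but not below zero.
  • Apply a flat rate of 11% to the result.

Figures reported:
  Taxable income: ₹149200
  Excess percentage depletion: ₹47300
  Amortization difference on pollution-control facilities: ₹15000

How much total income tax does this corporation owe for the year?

Ordinary income tax:
  ₹149200 × 11% = ₹16412

Shadow minimum tax:
  Adjusted income: ₹149200 + ₹47300 + ₹15000 = ₹211500
  Exemption: ₹112000 − 20% × (₹211500 − ₹181000) = ₹112000 − ₹6100 = ₹105900
  Base: ₹211500 − ₹105900 = ₹105600
  ₹105600 × 11% = ₹11616

₹16412 > ₹11616, so the ordinary income tax governs.

₹16412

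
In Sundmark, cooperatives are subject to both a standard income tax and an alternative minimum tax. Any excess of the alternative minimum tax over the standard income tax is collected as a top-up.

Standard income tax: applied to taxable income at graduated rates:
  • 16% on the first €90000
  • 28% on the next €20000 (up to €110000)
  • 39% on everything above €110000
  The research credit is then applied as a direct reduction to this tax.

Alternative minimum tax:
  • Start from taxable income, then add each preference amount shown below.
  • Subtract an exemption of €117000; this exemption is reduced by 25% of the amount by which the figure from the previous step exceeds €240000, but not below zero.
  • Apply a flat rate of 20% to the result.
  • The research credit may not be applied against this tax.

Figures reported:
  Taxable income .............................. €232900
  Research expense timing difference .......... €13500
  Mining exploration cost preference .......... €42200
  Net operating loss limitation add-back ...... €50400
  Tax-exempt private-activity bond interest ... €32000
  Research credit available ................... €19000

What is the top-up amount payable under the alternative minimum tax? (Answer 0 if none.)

Alternative minimum tax:
  Adjusted income: €232900 + €13500 + €42200 + €50400 + €32000 = €371000
  Exemption: €117000 − 25% × (€371000 − €240000) = €117000 − €32750 = €84250
  Base: €371000 − €84250 = €286750
  €286750 × 20% = €57350

Standard income tax:
  €90000 × 16% = €14400
  €20000 × 28% = €5600
  €122900 × 39% = €47931
  → €67931
  Less research credit €19000 → €48931

Excess of alternative minimum tax over standard income tax: €57350 − €48931 = €8419.

€8419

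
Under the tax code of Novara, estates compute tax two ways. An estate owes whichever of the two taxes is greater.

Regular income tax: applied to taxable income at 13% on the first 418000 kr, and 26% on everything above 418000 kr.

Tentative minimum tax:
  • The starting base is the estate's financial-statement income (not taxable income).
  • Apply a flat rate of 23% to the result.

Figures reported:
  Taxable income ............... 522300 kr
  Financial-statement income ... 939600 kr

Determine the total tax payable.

216108 kr

Tentative minimum tax:
  Base (financial-statement income): 939600 kr
  939600 kr × 23% = 216108 kr

Regular income tax:
  418000 kr × 13% = 54340 kr
  104300 kr × 26% = 27118 kr
  → 81458 kr

216108 kr > 81458 kr, so the tentative minimum tax is the binding amount.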